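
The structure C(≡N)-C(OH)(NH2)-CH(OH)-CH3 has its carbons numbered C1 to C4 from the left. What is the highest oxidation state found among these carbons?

+3

Each bond to a more electronegative atom (O, N, halogen) counts +1, each bond to a less electronegative atom (H, metal, B, Si) counts −1, and each C–C bond counts 0. Tallying each carbon:
C1: 1C, 3N → 0 + 3 = +3
C2: 2C, 1O, 1N → 0 + 1 + 1 = +2
C3: 2C, 1H, 1O → 0 − 1 + 1 = 0
C4: 1C, 3H → 0 − 3 = -3
The highest value is +3.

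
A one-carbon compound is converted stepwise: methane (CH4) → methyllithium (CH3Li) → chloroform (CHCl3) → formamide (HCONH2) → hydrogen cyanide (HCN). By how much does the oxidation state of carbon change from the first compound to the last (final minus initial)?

+6

Carbon oxidation states along the series — methane: -4, methyllithium: -4, chloroform: +2, formamide: +2, hydrogen cyanide: +2.
Net change = +2 − (-4) = +6.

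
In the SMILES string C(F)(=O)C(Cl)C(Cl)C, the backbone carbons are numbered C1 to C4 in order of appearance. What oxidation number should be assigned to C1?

+3

Bonds to more-electronegative neighbours contribute +1 each, bonds to H or metals contribute −1 each, and C–C bonds contribute 0.
C1 has one bond to C (0), one bond to F (+1), a double bond to O (2×+1 = +2).
Oxidation state = 0 + 1 + 2 = +3.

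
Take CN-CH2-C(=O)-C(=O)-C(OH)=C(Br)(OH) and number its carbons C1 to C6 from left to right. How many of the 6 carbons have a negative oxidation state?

1

Bonds to more-electronegative neighbours contribute +1 each, bonds to H or metals contribute −1 each, and C–C bonds contribute 0. Tallying each carbon:
C1: 1C, 3N → 0 + 3 = +3
C2: 2C, 2H → 0 − 2 = -2
C3: 2C, 2O → 0 + 2 = +2
C4: 2C, 2O → 0 + 2 = +2
C5: 3C, 1O → 0 + 1 = +1
C6: 2C, 1O, 1Br → 0 + 1 + 1 = +2
1 carbon (C2) meets the condition.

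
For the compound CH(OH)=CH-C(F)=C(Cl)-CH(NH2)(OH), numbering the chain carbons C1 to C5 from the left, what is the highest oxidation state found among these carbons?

+1

Tallying each carbon's bonds:
C1: 2C, 1H, 1O → 0 − 1 + 1 = 0
C2: 3C, 1H → 0 − 1 = -1
C3: 3C, 1F → 0 + 1 = +1
C4: 3C, 1Cl → 0 + 1 = +1
C5: 1C, 1H, 1O, 1N → 0 − 1 + 1 + 1 = +1
The highest value is +1.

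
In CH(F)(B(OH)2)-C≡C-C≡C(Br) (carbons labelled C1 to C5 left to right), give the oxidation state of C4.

0

C4 has one bond to C (0), a triple bond to C (3×0 = 0).
Oxidation state = 0 + 0 = 0.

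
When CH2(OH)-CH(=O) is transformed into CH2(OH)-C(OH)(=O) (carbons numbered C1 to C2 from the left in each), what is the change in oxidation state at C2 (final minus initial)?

Before: C2 has 1 bond to C, 1 bond to H, 2 bonds to O → oxidation state +1.
After: C2 has 1 bond to C, 3 bonds to O → oxidation state +3.
Δ = +3 − (+1) = +2, so this is an oxidation at C2.

+2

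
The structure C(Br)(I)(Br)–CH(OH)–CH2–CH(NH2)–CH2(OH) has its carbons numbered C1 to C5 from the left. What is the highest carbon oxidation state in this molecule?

+3

Bonds to more-electronegative neighbours contribute +1 each, bonds to H or metals contribute −1 each, and C–C bonds contribute 0. Tallying each carbon:
C1: 1C, 2Br, 1I → 0 + 2 + 1 = +3
C2: 2C, 1H, 1O → 0 − 1 + 1 = 0
C3: 2C, 2H → 0 − 2 = -2
C4: 2C, 1H, 1N → 0 − 1 + 1 = 0
C5: 1C, 2H, 1O → 0 − 2 + 1 = -1
The highest value is +3.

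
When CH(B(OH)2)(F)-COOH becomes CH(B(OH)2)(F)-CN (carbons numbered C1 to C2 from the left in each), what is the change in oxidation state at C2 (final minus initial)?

Before: C2 has 1 bond to C, 3 bonds to O → oxidation state +3.
After: C2 has 1 bond to C, 3 bonds to N → oxidation state +3.
Δ = +3 − (+3) = 0, so no net redox change at C2.

0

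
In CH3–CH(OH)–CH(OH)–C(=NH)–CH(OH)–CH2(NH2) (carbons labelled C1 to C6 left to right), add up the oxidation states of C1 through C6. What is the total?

Tallying each carbon's bonds:
C1: 1C, 3H → 0 − 3 = -3
C2: 2C, 1H, 1O → 0 − 1 + 1 = 0
C3: 2C, 1H, 1O → 0 − 1 + 1 = 0
C4: 2C, 2N → 0 + 2 = +2
C5: 2C, 1H, 1O → 0 − 1 + 1 = 0
C6: 1C, 2H, 1N → 0 − 2 + 1 = -1
Sum = -3 + 0 + 0 + 2 + 0 − 1 = -2.

-2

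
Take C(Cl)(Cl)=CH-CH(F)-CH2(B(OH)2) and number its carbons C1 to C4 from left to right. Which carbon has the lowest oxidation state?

Tallying each carbon's bonds:
C1: 2C, 2Cl → 0 + 2 = +2
C2: 3C, 1H → 0 − 1 = -1
C3: 2C, 1H, 1F → 0 − 1 + 1 = 0
C4: 1C, 2H, 1B → 0 − 2 − 1 = -3
The most reduced carbon is C4 at -3.

C4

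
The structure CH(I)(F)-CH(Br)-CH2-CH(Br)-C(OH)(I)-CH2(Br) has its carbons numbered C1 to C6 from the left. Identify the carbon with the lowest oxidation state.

Tallying each carbon's bonds:
C1: 1C, 1H, 1F, 1I → 0 − 1 + 1 + 1 = +1
C2: 2C, 1H, 1Br → 0 − 1 + 1 = 0
C3: 2C, 2H → 0 − 2 = -2
C4: 2C, 1H, 1Br → 0 − 1 + 1 = 0
C5: 2C, 1O, 1I → 0 + 1 + 1 = +2
C6: 1C, 2H, 1Br → 0 − 2 + 1 = -1
The most reduced carbon is C3 at -2.

C3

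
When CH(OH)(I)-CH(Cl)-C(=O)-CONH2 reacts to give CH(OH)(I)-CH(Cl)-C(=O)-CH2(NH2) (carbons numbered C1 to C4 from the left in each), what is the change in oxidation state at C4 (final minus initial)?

Before: C4 has 1 bond to C, 2 bonds to O, 1 bond to N → oxidation state +3.
After: C4 has 1 bond to C, 2 bonds to H, 1 bond to N → oxidation state -1.
Δ = -1 − (+3) = -4, so this is a reduction at C4.

-4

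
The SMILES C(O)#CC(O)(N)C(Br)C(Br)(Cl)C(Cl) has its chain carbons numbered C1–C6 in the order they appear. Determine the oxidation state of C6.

-1

C6 has one bond to C (0), one bond to H (-1), one bond to H (-1), one bond to Cl (+1).
Oxidation state = 0 − 1 − 1 + 1 = -1.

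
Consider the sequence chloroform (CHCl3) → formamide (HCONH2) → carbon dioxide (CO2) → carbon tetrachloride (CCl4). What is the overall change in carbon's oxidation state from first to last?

Carbon oxidation states along the series — chloroform: +2, formamide: +2, carbon dioxide: +4, carbon tetrachloride: +4.
Net change = +4 − (+2) = +2.

+2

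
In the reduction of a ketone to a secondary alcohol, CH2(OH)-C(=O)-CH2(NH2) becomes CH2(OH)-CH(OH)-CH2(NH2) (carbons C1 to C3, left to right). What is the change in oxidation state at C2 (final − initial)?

Before: C2 has 2 bonds to C, 2 bonds to O → oxidation state +2.
After: C2 has 2 bonds to C, 1 bond to H, 1 bond to O → oxidation state 0.
Δ = 0 − (+2) = -2, so this is a reduction at C2.

-2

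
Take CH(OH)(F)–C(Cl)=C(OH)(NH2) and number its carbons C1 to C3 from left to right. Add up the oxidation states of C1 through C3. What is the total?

+4

Count +1 for every bond to an atom more electronegative than carbon and −1 for every bond to one less electronegative; C–C bonds are 0. Tallying each carbon:
C1: 1C, 1H, 1O, 1F → 0 − 1 + 1 + 1 = +1
C2: 3C, 1Cl → 0 + 1 = +1
C3: 2C, 1O, 1N → 0 + 1 + 1 = +2
Sum = +1 + 1 + 2 = +4.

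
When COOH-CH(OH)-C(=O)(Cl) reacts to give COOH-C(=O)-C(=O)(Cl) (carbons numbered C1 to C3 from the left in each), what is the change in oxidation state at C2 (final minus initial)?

Before: C2 has 2 bonds to C, 1 bond to H, 1 bond to O → oxidation state 0.
After: C2 has 2 bonds to C, 2 bonds to O → oxidation state +2.
Δ = +2 − (0) = +2, so this is an oxidation at C2.

+2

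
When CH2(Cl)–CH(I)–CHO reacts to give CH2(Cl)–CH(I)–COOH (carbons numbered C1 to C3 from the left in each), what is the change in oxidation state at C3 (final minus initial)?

Before: C3 has 1 bond to C, 1 bond to H, 2 bonds to O → oxidation state +1.
After: C3 has 1 bond to C, 3 bonds to O → oxidation state +3.
Δ = +3 − (+1) = +2, so this is an oxidation at C3.

+2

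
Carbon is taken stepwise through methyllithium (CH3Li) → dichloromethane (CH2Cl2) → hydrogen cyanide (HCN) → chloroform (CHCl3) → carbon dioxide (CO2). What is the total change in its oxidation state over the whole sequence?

Carbon oxidation states along the series — methyllithium: -4, dichloromethane: 0, hydrogen cyanide: +2, chloroform: +2, carbon dioxide: +4.
Net change = +4 − (-4) = +8.

+8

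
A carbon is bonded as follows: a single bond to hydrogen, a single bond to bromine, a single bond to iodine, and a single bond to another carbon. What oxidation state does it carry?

+1

Each bond to a more electronegative atom (O, N, halogen) counts +1, each bond to a less electronegative atom (H, metal, B, Si) counts −1, and each C–C bond counts 0.
The carbon has one bond to C (0), one bond to H (-1), one bond to Br (+1), one bond to I (+1).
Oxidation state = 0 − 1 + 1 + 1 = +1.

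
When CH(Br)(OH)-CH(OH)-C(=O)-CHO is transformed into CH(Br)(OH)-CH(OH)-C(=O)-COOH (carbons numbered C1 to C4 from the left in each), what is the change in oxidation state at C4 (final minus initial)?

Before: C4 has 1 bond to C, 1 bond to H, 2 bonds to O → oxidation state +1.
After: C4 has 1 bond to C, 3 bonds to O → oxidation state +3.
Δ = +3 − (+1) = +2, so this is an oxidation at C4.

+2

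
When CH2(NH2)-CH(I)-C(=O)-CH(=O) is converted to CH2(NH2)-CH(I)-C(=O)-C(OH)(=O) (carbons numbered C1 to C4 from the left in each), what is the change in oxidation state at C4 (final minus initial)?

Before: C4 has 1 bond to C, 1 bond to H, 2 bonds to O → oxidation state +1.
After: C4 has 1 bond to C, 3 bonds to O → oxidation state +3.
Δ = +3 − (+1) = +2, so this is an oxidation at C4.

+2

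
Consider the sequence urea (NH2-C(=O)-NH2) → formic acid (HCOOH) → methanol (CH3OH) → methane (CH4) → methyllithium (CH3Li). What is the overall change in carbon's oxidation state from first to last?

-8

Carbon oxidation states along the series — urea: +4, formic acid: +2, methanol: -2, methane: -4, methyllithium: -4.
Net change = -4 − (+4) = -8.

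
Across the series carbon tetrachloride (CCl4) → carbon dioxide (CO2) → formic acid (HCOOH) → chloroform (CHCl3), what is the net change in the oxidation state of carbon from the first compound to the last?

-2

Carbon oxidation states along the series — carbon tetrachloride: +4, carbon dioxide: +4, formic acid: +2, chloroform: +2.
Net change = +2 − (+4) = -2.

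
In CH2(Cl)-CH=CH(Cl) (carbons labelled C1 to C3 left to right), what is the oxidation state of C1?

C1 has one bond to C (0), one bond to Cl (+1), one bond to H (-1), one bond to H (-1).
Oxidation state = 0 + 1 − 1 − 1 = -1.

-1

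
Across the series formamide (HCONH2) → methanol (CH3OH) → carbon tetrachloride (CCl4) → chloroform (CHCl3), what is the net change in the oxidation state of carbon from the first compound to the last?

0

Carbon oxidation states along the series — formamide: +2, methanol: -2, carbon tetrachloride: +4, chloroform: +2.
Net change = +2 − (+2) = 0.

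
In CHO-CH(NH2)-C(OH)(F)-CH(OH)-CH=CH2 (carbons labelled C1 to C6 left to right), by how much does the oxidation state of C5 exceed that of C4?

C5: 3C, 1H → 0 − 1 = -1
C4: 2C, 1H, 1O → 0 − 1 + 1 = 0
Difference: -1 − (0) = -1.

-1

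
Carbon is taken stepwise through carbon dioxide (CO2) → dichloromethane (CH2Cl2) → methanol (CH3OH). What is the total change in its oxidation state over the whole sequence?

-6

Carbon oxidation states along the series — carbon dioxide: +4, dichloromethane: 0, methanol: -2.
Net change = -2 − (+4) = -6.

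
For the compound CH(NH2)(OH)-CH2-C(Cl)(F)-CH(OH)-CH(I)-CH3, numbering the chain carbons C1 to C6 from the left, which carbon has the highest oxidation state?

C3

Tallying each carbon's bonds:
C1: 1C, 1H, 1O, 1N → 0 − 1 + 1 + 1 = +1
C2: 2C, 2H → 0 − 2 = -2
C3: 2C, 1F, 1Cl → 0 + 1 + 1 = +2
C4: 2C, 1H, 1O → 0 − 1 + 1 = 0
C5: 2C, 1H, 1I → 0 − 1 + 1 = 0
C6: 1C, 3H → 0 − 3 = -3
The most oxidised carbon is C3 at +2.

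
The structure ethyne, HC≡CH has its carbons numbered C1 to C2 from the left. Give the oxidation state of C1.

-1

Count +1 for every bond to an atom more electronegative than carbon and −1 for every bond to one less electronegative; C–C bonds are 0.
C1 has one bond to H (-1), a triple bond to C (3×0 = 0).
Oxidation state = -1 + 0 = -1.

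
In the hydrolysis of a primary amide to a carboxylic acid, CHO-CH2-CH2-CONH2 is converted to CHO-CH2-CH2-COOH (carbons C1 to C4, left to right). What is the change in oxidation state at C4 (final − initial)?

0

Before: C4 has 1 bond to C, 2 bonds to O, 1 bond to N → oxidation state +3.
After: C4 has 1 bond to C, 3 bonds to O → oxidation state +3.
Δ = +3 − (+3) = 0, so no net redox change at C4.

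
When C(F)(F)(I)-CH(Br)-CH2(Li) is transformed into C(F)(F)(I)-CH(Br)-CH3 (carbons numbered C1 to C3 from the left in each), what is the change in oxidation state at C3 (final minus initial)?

Before: C3 has 1 bond to C, 2 bonds to H, 1 bond to Li → oxidation state -3.
After: C3 has 1 bond to C, 3 bonds to H → oxidation state -3.
Δ = -3 − (-3) = 0, so no net redox change at C3.

0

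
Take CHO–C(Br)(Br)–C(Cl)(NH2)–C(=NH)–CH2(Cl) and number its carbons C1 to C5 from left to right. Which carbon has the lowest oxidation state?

Each bond to a more electronegative atom (O, N, halogen) counts +1, each bond to a less electronegative atom (H, metal, B, Si) counts −1, and each C–C bond counts 0. Tallying each carbon:
C1: 1C, 1H, 2O → 0 − 1 + 2 = +1
C2: 2C, 2Br → 0 + 2 = +2
C3: 2C, 1N, 1Cl → 0 + 1 + 1 = +2
C4: 2C, 2N → 0 + 2 = +2
C5: 1C, 2H, 1Cl → 0 − 2 + 1 = -1
The most reduced carbon is C5 at -1.

C5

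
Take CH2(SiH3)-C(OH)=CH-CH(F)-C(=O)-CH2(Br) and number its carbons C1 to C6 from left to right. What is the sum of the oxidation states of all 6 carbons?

Tallying each carbon's bonds:
C1: 1C, 2H, 1Si → 0 − 2 − 1 = -3
C2: 3C, 1O → 0 + 1 = +1
C3: 3C, 1H → 0 − 1 = -1
C4: 2C, 1H, 1F → 0 − 1 + 1 = 0
C5: 2C, 2O → 0 + 2 = +2
C6: 1C, 2H, 1Br → 0 − 2 + 1 = -1
Sum = -3 + 1 − 1 + 0 + 2 − 1 = -2.

-2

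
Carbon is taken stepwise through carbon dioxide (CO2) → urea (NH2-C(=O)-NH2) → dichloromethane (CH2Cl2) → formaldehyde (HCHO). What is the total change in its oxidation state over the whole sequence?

Carbon oxidation states along the series — carbon dioxide: +4, urea: +4, dichloromethane: 0, formaldehyde: 0.
Net change = 0 − (+4) = -4.

-4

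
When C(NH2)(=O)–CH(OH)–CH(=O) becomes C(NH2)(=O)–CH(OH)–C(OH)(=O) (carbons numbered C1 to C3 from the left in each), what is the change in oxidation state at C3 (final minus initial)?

+2

Before: C3 has 1 bond to C, 1 bond to H, 2 bonds to O → oxidation state +1.
After: C3 has 1 bond to C, 3 bonds to O → oxidation state +3.
Δ = +3 − (+1) = +2, so this is an oxidation at C3.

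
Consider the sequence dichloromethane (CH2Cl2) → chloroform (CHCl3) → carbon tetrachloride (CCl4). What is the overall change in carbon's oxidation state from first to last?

Carbon oxidation states along the series — dichloromethane: 0, chloroform: +2, carbon tetrachloride: +4.
Net change = +4 − (0) = +4.

+4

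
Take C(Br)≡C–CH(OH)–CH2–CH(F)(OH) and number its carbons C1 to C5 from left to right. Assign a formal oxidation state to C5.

C5 has one bond to C (0), one bond to H (-1), one bond to F (+1), one bond to O (+1).
Oxidation state = 0 − 1 + 1 + 1 = +1.

+1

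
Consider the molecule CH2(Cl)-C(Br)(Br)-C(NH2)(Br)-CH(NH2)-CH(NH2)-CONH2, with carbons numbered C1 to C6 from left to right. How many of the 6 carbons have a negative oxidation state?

1

Tallying each carbon's bonds:
C1: 1C, 2H, 1Cl → 0 − 2 + 1 = -1
C2: 2C, 2Br → 0 + 2 = +2
C3: 2C, 1N, 1Br → 0 + 1 + 1 = +2
C4: 2C, 1H, 1N → 0 − 1 + 1 = 0
C5: 2C, 1H, 1N → 0 − 1 + 1 = 0
C6: 1C, 2O, 1N → 0 + 2 + 1 = +3
1 carbon (C1) meets the condition.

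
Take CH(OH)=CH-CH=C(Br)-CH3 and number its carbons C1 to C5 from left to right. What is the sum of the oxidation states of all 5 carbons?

Tallying each carbon's bonds:
C1: 2C, 1H, 1O → 0 − 1 + 1 = 0
C2: 3C, 1H → 0 − 1 = -1
C3: 3C, 1H → 0 − 1 = -1
C4: 3C, 1Br → 0 + 1 = +1
C5: 1C, 3H → 0 − 3 = -3
Sum = 0 − 1 − 1 + 1 − 3 = -4.

-4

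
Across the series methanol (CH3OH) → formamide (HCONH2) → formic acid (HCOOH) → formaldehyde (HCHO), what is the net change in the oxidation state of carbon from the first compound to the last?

Carbon oxidation states along the series — methanol: -2, formamide: +2, formic acid: +2, formaldehyde: 0.
Net change = 0 − (-2) = +2.

+2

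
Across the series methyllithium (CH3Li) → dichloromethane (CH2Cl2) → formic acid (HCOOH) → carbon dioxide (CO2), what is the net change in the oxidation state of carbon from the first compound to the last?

+8

Carbon oxidation states along the series — methyllithium: -4, dichloromethane: 0, formic acid: +2, carbon dioxide: +4.
Net change = +4 − (-4) = +8.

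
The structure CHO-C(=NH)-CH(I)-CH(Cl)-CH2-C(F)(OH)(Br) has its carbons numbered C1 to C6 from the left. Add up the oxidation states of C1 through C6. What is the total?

+4

Bonds to more-electronegative neighbours contribute +1 each, bonds to H or metals contribute −1 each, and C–C bonds contribute 0. Tallying each carbon:
C1: 1C, 1H, 2O → 0 − 1 + 2 = +1
C2: 2C, 2N → 0 + 2 = +2
C3: 2C, 1H, 1I → 0 − 1 + 1 = 0
C4: 2C, 1H, 1Cl → 0 − 1 + 1 = 0
C5: 2C, 2H → 0 − 2 = -2
C6: 1C, 1O, 1F, 1Br → 0 + 1 + 1 + 1 = +3
Sum = +1 + 2 + 0 + 0 − 2 + 3 = +4.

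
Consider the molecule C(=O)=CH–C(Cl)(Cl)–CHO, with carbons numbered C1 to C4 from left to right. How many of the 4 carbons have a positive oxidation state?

Bonds to more-electronegative neighbours contribute +1 each, bonds to H or metals contribute −1 each, and C–C bonds contribute 0. Tallying each carbon:
C1: 2C, 2O → 0 + 2 = +2
C2: 3C, 1H → 0 − 1 = -1
C3: 2C, 2Cl → 0 + 2 = +2
C4: 1C, 1H, 2O → 0 − 1 + 2 = +1
3 carbons (C1, C3, C4) meet the condition.

3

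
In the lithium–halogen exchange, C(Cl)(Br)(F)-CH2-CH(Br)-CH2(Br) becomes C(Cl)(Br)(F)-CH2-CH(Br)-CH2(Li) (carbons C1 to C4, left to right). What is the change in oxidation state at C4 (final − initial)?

-2

Before: C4 has 1 bond to C, 2 bonds to H, 1 bond to Br → oxidation state -1.
After: C4 has 1 bond to C, 2 bonds to H, 1 bond to Li → oxidation state -3.
Δ = -3 − (-1) = -2, so this is a reduction at C4.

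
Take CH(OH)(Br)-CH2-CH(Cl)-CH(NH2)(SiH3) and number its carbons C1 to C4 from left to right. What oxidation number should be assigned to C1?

+1

Assign +1 per bond to O/N/halogen, −1 per bond to H or an electropositive element, and 0 per bond to carbon.
C1 has one bond to C (0), one bond to O (+1), one bond to Br (+1), one bond to H (-1).
Oxidation state = 0 + 1 + 1 − 1 = +1.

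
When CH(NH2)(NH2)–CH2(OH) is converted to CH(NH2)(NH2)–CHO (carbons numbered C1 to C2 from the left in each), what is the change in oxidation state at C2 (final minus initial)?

+2

Before: C2 has 1 bond to C, 2 bonds to H, 1 bond to O → oxidation state -1.
After: C2 has 1 bond to C, 1 bond to H, 2 bonds to O → oxidation state +1.
Δ = +1 − (-1) = +2, so this is an oxidation at C2.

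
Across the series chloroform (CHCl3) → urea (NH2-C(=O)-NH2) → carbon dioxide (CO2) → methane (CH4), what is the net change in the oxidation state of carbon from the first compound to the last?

Carbon oxidation states along the series — chloroform: +2, urea: +4, carbon dioxide: +4, methane: -4.
Net change = -4 − (+2) = -6.

-6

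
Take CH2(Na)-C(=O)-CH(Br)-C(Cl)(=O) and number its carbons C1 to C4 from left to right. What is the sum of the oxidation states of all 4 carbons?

Each bond to a more electronegative atom (O, N, halogen) counts +1, each bond to a less electronegative atom (H, metal, B, Si) counts −1, and each C–C bond counts 0. Tallying each carbon:
C1: 1C, 2H, 1Na → 0 − 2 − 1 = -3
C2: 2C, 2O → 0 + 2 = +2
C3: 2C, 1H, 1Br → 0 − 1 + 1 = 0
C4: 1C, 2O, 1Cl → 0 + 2 + 1 = +3
Sum = -3 + 2 + 0 + 3 = +2.

+2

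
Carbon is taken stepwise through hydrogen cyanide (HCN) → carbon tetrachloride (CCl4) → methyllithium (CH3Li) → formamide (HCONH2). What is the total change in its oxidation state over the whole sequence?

0

Carbon oxidation states along the series — hydrogen cyanide: +2, carbon tetrachloride: +4, methyllithium: -4, formamide: +2.
Net change = +2 − (+2) = 0.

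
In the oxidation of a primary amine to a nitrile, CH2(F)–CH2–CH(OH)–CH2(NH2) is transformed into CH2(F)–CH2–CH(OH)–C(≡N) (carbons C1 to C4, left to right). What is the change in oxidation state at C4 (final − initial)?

+4

Before: C4 has 1 bond to C, 2 bonds to H, 1 bond to N → oxidation state -1.
After: C4 has 1 bond to C, 3 bonds to N → oxidation state +3.
Δ = +3 − (-1) = +4, so this is an oxidation at C4.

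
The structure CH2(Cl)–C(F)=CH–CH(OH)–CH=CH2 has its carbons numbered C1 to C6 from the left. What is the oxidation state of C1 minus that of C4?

C1: 1C, 2H, 1Cl → 0 − 2 + 1 = -1
C4: 2C, 1H, 1O → 0 − 1 + 1 = 0
Difference: -1 − (0) = -1.

-1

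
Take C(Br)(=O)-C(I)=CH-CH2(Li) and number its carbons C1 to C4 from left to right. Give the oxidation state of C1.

C1 has one bond to C (0), one bond to Br (+1), a double bond to O (2×+1 = +2).
Oxidation state = 0 + 1 + 2 = +3.

+3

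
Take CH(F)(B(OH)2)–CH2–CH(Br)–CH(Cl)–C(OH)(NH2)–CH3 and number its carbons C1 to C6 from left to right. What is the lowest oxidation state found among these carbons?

-3

Tallying each carbon's bonds:
C1: 1C, 1H, 1F, 1B → 0 − 1 + 1 − 1 = -1
C2: 2C, 2H → 0 − 2 = -2
C3: 2C, 1H, 1Br → 0 − 1 + 1 = 0
C4: 2C, 1H, 1Cl → 0 − 1 + 1 = 0
C5: 2C, 1O, 1N → 0 + 1 + 1 = +2
C6: 1C, 3H → 0 − 3 = -3
The lowest value is -3.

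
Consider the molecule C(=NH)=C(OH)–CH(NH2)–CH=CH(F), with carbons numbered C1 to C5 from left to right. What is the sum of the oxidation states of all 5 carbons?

+2

Count +1 for every bond to an atom more electronegative than carbon and −1 for every bond to one less electronegative; C–C bonds are 0. Tallying each carbon:
C1: 2C, 2N → 0 + 2 = +2
C2: 3C, 1O → 0 + 1 = +1
C3: 2C, 1H, 1N → 0 − 1 + 1 = 0
C4: 3C, 1H → 0 − 1 = -1
C5: 2C, 1H, 1F → 0 − 1 + 1 = 0
Sum = +2 + 1 + 0 − 1 + 0 = +2.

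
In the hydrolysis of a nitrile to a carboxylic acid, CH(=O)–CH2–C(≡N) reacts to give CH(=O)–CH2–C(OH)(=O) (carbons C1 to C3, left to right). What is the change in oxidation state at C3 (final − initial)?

0

Before: C3 has 1 bond to C, 3 bonds to N → oxidation state +3.
After: C3 has 1 bond to C, 3 bonds to O → oxidation state +3.
Δ = +3 − (+3) = 0, so no net redox change at C3.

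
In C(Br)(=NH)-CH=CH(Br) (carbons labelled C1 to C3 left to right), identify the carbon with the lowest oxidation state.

Tallying each carbon's bonds:
C1: 1C, 2N, 1Br → 0 + 2 + 1 = +3
C2: 3C, 1H → 0 − 1 = -1
C3: 2C, 1H, 1Br → 0 − 1 + 1 = 0
The most reduced carbon is C2 at -1.

C2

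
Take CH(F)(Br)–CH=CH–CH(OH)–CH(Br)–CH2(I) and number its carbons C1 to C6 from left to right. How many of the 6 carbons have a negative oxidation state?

3

Tallying each carbon's bonds:
C1: 1C, 1H, 1F, 1Br → 0 − 1 + 1 + 1 = +1
C2: 3C, 1H → 0 − 1 = -1
C3: 3C, 1H → 0 − 1 = -1
C4: 2C, 1H, 1O → 0 − 1 + 1 = 0
C5: 2C, 1H, 1Br → 0 − 1 + 1 = 0
C6: 1C, 2H, 1I → 0 − 2 + 1 = -1
3 carbons (C2, C3, C6) meet the condition.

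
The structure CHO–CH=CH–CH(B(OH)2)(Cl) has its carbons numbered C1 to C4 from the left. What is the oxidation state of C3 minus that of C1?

C3: 3C, 1H → 0 − 1 = -1
C1: 1C, 1H, 2O → 0 − 1 + 2 = +1
Difference: -1 − (+1) = -2.

-2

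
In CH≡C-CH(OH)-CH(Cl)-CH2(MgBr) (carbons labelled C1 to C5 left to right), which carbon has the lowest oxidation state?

Bonds to more-electronegative neighbours contribute +1 each, bonds to H or metals contribute −1 each, and C–C bonds contribute 0. Tallying each carbon:
C1: 3C, 1H → 0 − 1 = -1
C2: 4C → 0 = 0
C3: 2C, 1H, 1O → 0 − 1 + 1 = 0
C4: 2C, 1H, 1Cl → 0 − 1 + 1 = 0
C5: 1C, 2H, 1Mg → 0 − 2 − 1 = -3
The most reduced carbon is C5 at -3.

C5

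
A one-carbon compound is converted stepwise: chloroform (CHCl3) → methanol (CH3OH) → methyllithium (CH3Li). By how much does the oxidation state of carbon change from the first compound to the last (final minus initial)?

-6

Carbon oxidation states along the series — chloroform: +2, methanol: -2, methyllithium: -4.
Net change = -4 − (+2) = -6.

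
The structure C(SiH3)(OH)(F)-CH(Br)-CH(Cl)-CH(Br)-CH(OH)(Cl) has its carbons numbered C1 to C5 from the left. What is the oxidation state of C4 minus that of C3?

C4: 2C, 1H, 1Br → 0 − 1 + 1 = 0
C3: 2C, 1H, 1Cl → 0 − 1 + 1 = 0
Difference: 0 − (0) = 0.

0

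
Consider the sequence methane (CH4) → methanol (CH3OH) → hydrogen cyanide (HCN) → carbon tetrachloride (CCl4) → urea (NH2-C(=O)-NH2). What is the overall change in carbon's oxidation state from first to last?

+8

Carbon oxidation states along the series — methane: -4, methanol: -2, hydrogen cyanide: +2, carbon tetrachloride: +4, urea: +4.
Net change = +4 − (-4) = +8.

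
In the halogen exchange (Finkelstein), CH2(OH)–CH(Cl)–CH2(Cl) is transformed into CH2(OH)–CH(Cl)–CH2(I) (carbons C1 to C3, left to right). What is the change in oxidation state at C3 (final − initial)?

0

Before: C3 has 1 bond to C, 2 bonds to H, 1 bond to Cl → oxidation state -1.
After: C3 has 1 bond to C, 2 bonds to H, 1 bond to I → oxidation state -1.
Δ = -1 − (-1) = 0, so no net redox change at C3.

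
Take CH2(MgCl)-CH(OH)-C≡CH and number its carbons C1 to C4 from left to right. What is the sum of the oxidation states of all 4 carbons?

Count +1 for every bond to an atom more electronegative than carbon and −1 for every bond to one less electronegative; C–C bonds are 0. Tallying each carbon:
C1: 1C, 2H, 1Mg → 0 − 2 − 1 = -3
C2: 2C, 1H, 1O → 0 − 1 + 1 = 0
C3: 4C → 0 = 0
C4: 3C, 1H → 0 − 1 = -1
Sum = -3 + 0 + 0 − 1 = -4.

-4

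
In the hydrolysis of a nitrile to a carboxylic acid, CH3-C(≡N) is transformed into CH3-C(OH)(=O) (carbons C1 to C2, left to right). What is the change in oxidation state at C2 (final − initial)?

Before: C2 has 1 bond to C, 3 bonds to N → oxidation state +3.
After: C2 has 1 bond to C, 3 bonds to O → oxidation state +3.
Δ = +3 − (+3) = 0, so no net redox change at C2.

0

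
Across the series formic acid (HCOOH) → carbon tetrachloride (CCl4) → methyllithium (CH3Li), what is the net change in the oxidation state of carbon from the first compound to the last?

Carbon oxidation states along the series — formic acid: +2, carbon tetrachloride: +4, methyllithium: -4.
Net change = -4 − (+2) = -6.

-6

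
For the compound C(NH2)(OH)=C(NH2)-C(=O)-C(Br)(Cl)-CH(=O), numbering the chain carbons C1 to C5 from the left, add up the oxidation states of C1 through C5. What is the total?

Tallying each carbon's bonds:
C1: 2C, 1O, 1N → 0 + 1 + 1 = +2
C2: 3C, 1N → 0 + 1 = +1
C3: 2C, 2O → 0 + 2 = +2
C4: 2C, 1Cl, 1Br → 0 + 1 + 1 = +2
C5: 1C, 1H, 2O → 0 − 1 + 2 = +1
Sum = +2 + 1 + 2 + 2 + 1 = +8.

+8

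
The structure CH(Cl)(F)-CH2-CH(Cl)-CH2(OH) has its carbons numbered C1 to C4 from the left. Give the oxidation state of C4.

Assign +1 per bond to O/N/halogen, −1 per bond to H or an electropositive element, and 0 per bond to carbon.
C4 has one bond to C (0), one bond to H (-1), one bond to H (-1), one bond to O (+1).
Oxidation state = 0 − 1 − 1 + 1 = -1.

-1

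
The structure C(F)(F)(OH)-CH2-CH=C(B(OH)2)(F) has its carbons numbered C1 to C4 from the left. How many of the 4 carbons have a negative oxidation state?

Tallying each carbon's bonds:
C1: 1C, 1O, 2F → 0 + 1 + 2 = +3
C2: 2C, 2H → 0 − 2 = -2
C3: 3C, 1H → 0 − 1 = -1
C4: 2C, 1F, 1B → 0 + 1 − 1 = 0
2 carbons (C2, C3) meet the condition.

2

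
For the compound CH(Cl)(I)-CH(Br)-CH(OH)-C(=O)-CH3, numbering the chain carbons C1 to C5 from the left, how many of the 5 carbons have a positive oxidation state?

2

Each bond to a more electronegative atom (O, N, halogen) counts +1, each bond to a less electronegative atom (H, metal, B, Si) counts −1, and each C–C bond counts 0. Tallying each carbon:
C1: 1C, 1H, 1Cl, 1I → 0 − 1 + 1 + 1 = +1
C2: 2C, 1H, 1Br → 0 − 1 + 1 = 0
C3: 2C, 1H, 1O → 0 − 1 + 1 = 0
C4: 2C, 2O → 0 + 2 = +2
C5: 1C, 3H → 0 − 3 = -3
2 carbons (C1, C4) meet the condition.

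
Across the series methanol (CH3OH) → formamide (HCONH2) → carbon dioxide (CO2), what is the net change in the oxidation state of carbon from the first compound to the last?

+6

Carbon oxidation states along the series — methanol: -2, formamide: +2, carbon dioxide: +4.
Net change = +4 − (-2) = +6.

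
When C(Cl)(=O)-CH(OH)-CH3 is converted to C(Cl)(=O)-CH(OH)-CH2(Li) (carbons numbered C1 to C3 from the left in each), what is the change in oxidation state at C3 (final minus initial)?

Before: C3 has 1 bond to C, 3 bonds to H → oxidation state -3.
After: C3 has 1 bond to C, 2 bonds to H, 1 bond to Li → oxidation state -3.
Δ = -3 − (-3) = 0, so no net redox change at C3.

0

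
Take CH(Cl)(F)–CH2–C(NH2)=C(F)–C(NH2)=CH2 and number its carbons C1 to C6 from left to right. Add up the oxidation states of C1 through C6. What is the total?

Tallying each carbon's bonds:
C1: 1C, 1H, 1F, 1Cl → 0 − 1 + 1 + 1 = +1
C2: 2C, 2H → 0 − 2 = -2
C3: 3C, 1N → 0 + 1 = +1
C4: 3C, 1F → 0 + 1 = +1
C5: 3C, 1N → 0 + 1 = +1
C6: 2C, 2H → 0 − 2 = -2
Sum = +1 − 2 + 1 + 1 + 1 − 2 = 0.

0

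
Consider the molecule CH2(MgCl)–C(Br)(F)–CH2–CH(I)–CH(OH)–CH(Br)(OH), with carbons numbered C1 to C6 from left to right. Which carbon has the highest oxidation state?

C2

Assign +1 per bond to O/N/halogen, −1 per bond to H or an electropositive element, and 0 per bond to carbon. Tallying each carbon:
C1: 1C, 2H, 1Mg → 0 − 2 − 1 = -3
C2: 2C, 1F, 1Br → 0 + 1 + 1 = +2
C3: 2C, 2H → 0 − 2 = -2
C4: 2C, 1H, 1I → 0 − 1 + 1 = 0
C5: 2C, 1H, 1O → 0 − 1 + 1 = 0
C6: 1C, 1H, 1O, 1Br → 0 − 1 + 1 + 1 = +1
The most oxidised carbon is C2 at +2.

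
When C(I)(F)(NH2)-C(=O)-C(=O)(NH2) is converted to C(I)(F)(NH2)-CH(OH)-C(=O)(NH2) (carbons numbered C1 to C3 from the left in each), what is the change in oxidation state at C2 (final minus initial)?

-2

Before: C2 has 2 bonds to C, 2 bonds to O → oxidation state +2.
After: C2 has 2 bonds to C, 1 bond to H, 1 bond to O → oxidation state 0.
Δ = 0 − (+2) = -2, so this is a reduction at C2.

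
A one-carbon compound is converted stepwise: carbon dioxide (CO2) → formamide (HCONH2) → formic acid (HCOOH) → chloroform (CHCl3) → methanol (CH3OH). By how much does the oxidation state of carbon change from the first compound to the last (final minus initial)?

-6

Carbon oxidation states along the series — carbon dioxide: +4, formamide: +2, formic acid: +2, chloroform: +2, methanol: -2.
Net change = -2 − (+4) = -6.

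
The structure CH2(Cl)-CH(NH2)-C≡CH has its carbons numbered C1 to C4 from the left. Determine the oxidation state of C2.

C2 has one bond to C (0), one bond to C (0), one bond to H (-1), one bond to N (+1).
Oxidation state = 0 + 0 − 1 + 1 = 0.

0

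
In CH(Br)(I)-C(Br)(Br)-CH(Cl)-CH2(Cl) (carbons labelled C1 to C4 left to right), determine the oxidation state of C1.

Bonds to more-electronegative neighbours contribute +1 each, bonds to H or metals contribute −1 each, and C–C bonds contribute 0.
C1 has one bond to C (0), one bond to Br (+1), one bond to H (-1), one bond to I (+1).
Oxidation state = 0 + 1 − 1 + 1 = +1.

+1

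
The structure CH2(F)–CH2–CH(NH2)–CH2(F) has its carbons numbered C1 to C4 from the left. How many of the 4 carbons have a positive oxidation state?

Tallying each carbon's bonds:
C1: 1C, 2H, 1F → 0 − 2 + 1 = -1
C2: 2C, 2H → 0 − 2 = -2
C3: 2C, 1H, 1N → 0 − 1 + 1 = 0
C4: 1C, 2H, 1F → 0 − 2 + 1 = -1
0 carbons meet the condition.

0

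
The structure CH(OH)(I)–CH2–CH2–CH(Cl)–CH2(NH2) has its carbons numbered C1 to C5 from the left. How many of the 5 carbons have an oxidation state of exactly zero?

Tallying each carbon's bonds:
C1: 1C, 1H, 1O, 1I → 0 − 1 + 1 + 1 = +1
C2: 2C, 2H → 0 − 2 = -2
C3: 2C, 2H → 0 − 2 = -2
C4: 2C, 1H, 1Cl → 0 − 1 + 1 = 0
C5: 1C, 2H, 1N → 0 − 2 + 1 = -1
1 carbon (C4) meets the condition.

1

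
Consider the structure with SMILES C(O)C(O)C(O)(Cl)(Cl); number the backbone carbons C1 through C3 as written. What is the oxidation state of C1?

Each bond to a more electronegative atom (O, N, halogen) counts +1, each bond to a less electronegative atom (H, metal, B, Si) counts −1, and each C–C bond counts 0.
C1 has one bond to C (0), one bond to O (+1), one bond to H (-1), one bond to H (-1).
Oxidation state = 0 + 1 − 1 − 1 = -1.

-1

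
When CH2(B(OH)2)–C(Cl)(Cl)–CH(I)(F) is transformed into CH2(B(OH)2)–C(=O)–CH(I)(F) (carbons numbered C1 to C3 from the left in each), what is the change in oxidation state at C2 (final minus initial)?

Before: C2 has 2 bonds to C, 2 bonds to Cl → oxidation state +2.
After: C2 has 2 bonds to C, 2 bonds to O → oxidation state +2.
Δ = +2 − (+2) = 0, so no net redox change at C2.

0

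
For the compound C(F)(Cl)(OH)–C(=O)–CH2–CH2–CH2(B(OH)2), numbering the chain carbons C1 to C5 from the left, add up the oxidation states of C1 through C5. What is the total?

Tallying each carbon's bonds:
C1: 1C, 1O, 1F, 1Cl → 0 + 1 + 1 + 1 = +3
C2: 2C, 2O → 0 + 2 = +2
C3: 2C, 2H → 0 − 2 = -2
C4: 2C, 2H → 0 − 2 = -2
C5: 1C, 2H, 1B → 0 − 2 − 1 = -3
Sum = +3 + 2 − 2 − 2 − 3 = -2.

-2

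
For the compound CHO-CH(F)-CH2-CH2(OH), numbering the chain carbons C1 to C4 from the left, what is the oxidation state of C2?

0

C2 has one bond to C (0), one bond to C (0), one bond to H (-1), one bond to F (+1).
Oxidation state = 0 + 0 − 1 + 1 = 0.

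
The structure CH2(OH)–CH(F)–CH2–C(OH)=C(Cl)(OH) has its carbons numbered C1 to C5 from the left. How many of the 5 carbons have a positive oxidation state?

2

Count +1 for every bond to an atom more electronegative than carbon and −1 for every bond to one less electronegative; C–C bonds are 0. Tallying each carbon:
C1: 1C, 2H, 1O → 0 − 2 + 1 = -1
C2: 2C, 1H, 1F → 0 − 1 + 1 = 0
C3: 2C, 2H → 0 − 2 = -2
C4: 3C, 1O → 0 + 1 = +1
C5: 2C, 1O, 1Cl → 0 + 1 + 1 = +2
2 carbons (C4, C5) meet the condition.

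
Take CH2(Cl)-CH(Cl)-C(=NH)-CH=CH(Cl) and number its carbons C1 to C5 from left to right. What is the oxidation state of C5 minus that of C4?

+1

C5: 2C, 1H, 1Cl → 0 − 1 + 1 = 0
C4: 3C, 1H → 0 − 1 = -1
Difference: 0 − (-1) = +1.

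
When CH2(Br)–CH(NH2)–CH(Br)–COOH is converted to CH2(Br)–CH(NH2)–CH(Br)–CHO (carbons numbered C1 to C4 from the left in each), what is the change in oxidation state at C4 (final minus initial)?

-2

Before: C4 has 1 bond to C, 3 bonds to O → oxidation state +3.
After: C4 has 1 bond to C, 1 bond to H, 2 bonds to O → oxidation state +1.
Δ = +1 − (+3) = -2, so this is a reduction at C4.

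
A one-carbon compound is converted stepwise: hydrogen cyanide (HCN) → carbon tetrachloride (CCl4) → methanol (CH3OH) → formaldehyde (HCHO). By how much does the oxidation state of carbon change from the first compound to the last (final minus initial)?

Carbon oxidation states along the series — hydrogen cyanide: +2, carbon tetrachloride: +4, methanol: -2, formaldehyde: 0.
Net change = 0 − (+2) = -2.

-2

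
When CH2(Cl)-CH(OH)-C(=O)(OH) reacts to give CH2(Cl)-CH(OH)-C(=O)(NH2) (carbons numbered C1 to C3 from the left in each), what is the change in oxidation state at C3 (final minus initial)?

Before: C3 has 1 bond to C, 3 bonds to O → oxidation state +3.
After: C3 has 1 bond to C, 2 bonds to O, 1 bond to N → oxidation state +3.
Δ = +3 − (+3) = 0, so no net redox change at C3.

0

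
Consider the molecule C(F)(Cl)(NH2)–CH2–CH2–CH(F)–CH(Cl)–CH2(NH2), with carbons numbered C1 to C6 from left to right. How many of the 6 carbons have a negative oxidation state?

Count +1 for every bond to an atom more electronegative than carbon and −1 for every bond to one less electronegative; C–C bonds are 0. Tallying each carbon:
C1: 1C, 1N, 1F, 1Cl → 0 + 1 + 1 + 1 = +3
C2: 2C, 2H → 0 − 2 = -2
C3: 2C, 2H → 0 − 2 = -2
C4: 2C, 1H, 1F → 0 − 1 + 1 = 0
C5: 2C, 1H, 1Cl → 0 − 1 + 1 = 0
C6: 1C, 2H, 1N → 0 − 2 + 1 = -1
3 carbons (C2, C3, C6) meet the condition.

3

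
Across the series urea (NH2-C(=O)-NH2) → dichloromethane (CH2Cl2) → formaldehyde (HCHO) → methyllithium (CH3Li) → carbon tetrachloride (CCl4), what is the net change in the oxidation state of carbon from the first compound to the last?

0

Carbon oxidation states along the series — urea: +4, dichloromethane: 0, formaldehyde: 0, methyllithium: -4, carbon tetrachloride: +4.
Net change = +4 − (+4) = 0.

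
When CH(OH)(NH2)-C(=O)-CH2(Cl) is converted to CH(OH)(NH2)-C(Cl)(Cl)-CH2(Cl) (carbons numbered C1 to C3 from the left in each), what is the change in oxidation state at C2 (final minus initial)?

0

Before: C2 has 2 bonds to C, 2 bonds to O → oxidation state +2.
After: C2 has 2 bonds to C, 2 bonds to Cl → oxidation state +2.
Δ = +2 − (+2) = 0, so no net redox change at C2.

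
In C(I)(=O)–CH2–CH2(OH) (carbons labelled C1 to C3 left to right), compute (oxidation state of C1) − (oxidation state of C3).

+4

C1: 1C, 2O, 1I → 0 + 2 + 1 = +3
C3: 1C, 2H, 1O → 0 − 2 + 1 = -1
Difference: +3 − (-1) = +4.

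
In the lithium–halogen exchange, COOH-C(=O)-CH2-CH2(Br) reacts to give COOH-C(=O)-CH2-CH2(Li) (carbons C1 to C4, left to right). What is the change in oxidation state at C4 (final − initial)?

-2

Before: C4 has 1 bond to C, 2 bonds to H, 1 bond to Br → oxidation state -1.
After: C4 has 1 bond to C, 2 bonds to H, 1 bond to Li → oxidation state -3.
Δ = -3 − (-1) = -2, so this is a reduction at C4.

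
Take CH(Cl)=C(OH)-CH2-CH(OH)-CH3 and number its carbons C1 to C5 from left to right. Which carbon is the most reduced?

Tallying each carbon's bonds:
C1: 2C, 1H, 1Cl → 0 − 1 + 1 = 0
C2: 3C, 1O → 0 + 1 = +1
C3: 2C, 2H → 0 − 2 = -2
C4: 2C, 1H, 1O → 0 − 1 + 1 = 0
C5: 1C, 3H → 0 − 3 = -3
The most reduced carbon is C5 at -3.

C5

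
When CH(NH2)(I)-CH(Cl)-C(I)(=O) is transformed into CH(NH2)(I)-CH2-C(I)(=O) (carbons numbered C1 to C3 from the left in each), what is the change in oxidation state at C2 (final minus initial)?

-2

Before: C2 has 2 bonds to C, 1 bond to H, 1 bond to Cl → oxidation state 0.
After: C2 has 2 bonds to C, 2 bonds to H → oxidation state -2.
Δ = -2 − (0) = -2, so this is a reduction at C2.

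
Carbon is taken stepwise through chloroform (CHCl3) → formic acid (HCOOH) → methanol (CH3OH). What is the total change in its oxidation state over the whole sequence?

Carbon oxidation states along the series — chloroform: +2, formic acid: +2, methanol: -2.
Net change = -2 − (+2) = -4.

-4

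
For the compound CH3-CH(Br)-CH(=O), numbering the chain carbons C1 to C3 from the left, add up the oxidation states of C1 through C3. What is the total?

-2

Tallying each carbon's bonds:
C1: 1C, 3H → 0 − 3 = -3
C2: 2C, 1H, 1Br → 0 − 1 + 1 = 0
C3: 1C, 1H, 2O → 0 − 1 + 2 = +1
Sum = -3 + 0 + 1 = -2.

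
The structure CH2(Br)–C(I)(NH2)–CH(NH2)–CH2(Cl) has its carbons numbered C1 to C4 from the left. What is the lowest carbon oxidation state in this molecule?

-1

Bonds to more-electronegative neighbours contribute +1 each, bonds to H or metals contribute −1 each, and C–C bonds contribute 0. Tallying each carbon:
C1: 1C, 2H, 1Br → 0 − 2 + 1 = -1
C2: 2C, 1N, 1I → 0 + 1 + 1 = +2
C3: 2C, 1H, 1N → 0 − 1 + 1 = 0
C4: 1C, 2H, 1Cl → 0 − 2 + 1 = -1
The lowest value is -1.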